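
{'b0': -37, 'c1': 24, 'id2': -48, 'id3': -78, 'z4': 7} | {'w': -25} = {'b0': -37, 'c1': 24, 'id2': -48, 'id3': -78, 'z4': 7, 'w': -25}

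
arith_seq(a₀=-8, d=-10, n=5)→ [-8, -18, -28, -38, -48]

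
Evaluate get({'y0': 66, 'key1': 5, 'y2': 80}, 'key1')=5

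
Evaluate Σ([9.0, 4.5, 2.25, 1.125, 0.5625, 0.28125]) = 9.0 + 4.5 + 2.25 + 1.125 + 0.5625 + 0.28125
= 17.71875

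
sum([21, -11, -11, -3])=21 + (-11) + (-11) + (-3)
= -4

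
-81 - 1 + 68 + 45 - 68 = -37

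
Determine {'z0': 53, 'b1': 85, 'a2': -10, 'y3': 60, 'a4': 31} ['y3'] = 60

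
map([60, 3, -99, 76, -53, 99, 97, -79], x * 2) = [120, 6, -198, 152, -106, 198, 194, -158]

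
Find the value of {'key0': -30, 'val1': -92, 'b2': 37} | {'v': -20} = {'key0': -30, 'val1': -92, 'b2': 37, 'v': -20}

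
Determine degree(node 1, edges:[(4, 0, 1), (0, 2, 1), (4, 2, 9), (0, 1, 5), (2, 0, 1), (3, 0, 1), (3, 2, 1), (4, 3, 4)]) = incident: (0,1)
= 1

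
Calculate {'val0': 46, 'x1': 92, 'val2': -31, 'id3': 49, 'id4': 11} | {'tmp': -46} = {'val0': 46, 'x1': 92, 'val2': -31, 'id3': 49, 'id4': 11, 'tmp': -46}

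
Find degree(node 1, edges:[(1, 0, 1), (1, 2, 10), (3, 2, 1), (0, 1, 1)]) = incident: (1,0), (1,2), (0,1)
= 3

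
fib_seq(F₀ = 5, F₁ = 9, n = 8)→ [5, 9, 14, 23, 37, 60, 97, 157]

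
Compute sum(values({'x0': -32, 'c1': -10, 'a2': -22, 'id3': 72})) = 8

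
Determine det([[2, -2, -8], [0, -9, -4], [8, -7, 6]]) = (1)*(2)*det([[-9, -4], [-7, 6]]) + (-1)*(-2)*det([[0, -4], [8, 6]]) + (1)*(-8)*det([[0, -9], [8, -7]])
= -164 + 64 + -576
= -676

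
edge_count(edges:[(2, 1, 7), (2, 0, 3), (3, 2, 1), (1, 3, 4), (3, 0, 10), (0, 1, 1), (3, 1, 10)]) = 7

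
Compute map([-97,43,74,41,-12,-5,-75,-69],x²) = (-97)²=9409, (43)²=1849, (74)²=5476, (41)²=1681, (-12)²=144, (-5)²=25, (-75)²=5625, (-69)²=4761
= [9409, 1849, 5476, 1681, 144, 25, 5625, 4761]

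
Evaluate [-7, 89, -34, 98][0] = -7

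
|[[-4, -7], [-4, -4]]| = -12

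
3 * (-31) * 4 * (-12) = 4464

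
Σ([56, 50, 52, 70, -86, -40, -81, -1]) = 20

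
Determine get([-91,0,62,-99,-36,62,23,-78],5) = 62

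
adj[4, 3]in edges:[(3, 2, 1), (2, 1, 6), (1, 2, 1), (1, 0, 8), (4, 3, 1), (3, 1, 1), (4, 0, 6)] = 1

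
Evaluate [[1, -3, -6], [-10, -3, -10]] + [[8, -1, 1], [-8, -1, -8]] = [[9, -4, -5], [-18, -4, -18]]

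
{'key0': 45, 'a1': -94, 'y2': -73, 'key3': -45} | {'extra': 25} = {'key0': 45, 'a1': -94, 'y2': -73, 'key3': -45, 'extra': 25}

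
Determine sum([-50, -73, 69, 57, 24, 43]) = 70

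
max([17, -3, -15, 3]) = 17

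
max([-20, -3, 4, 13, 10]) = 13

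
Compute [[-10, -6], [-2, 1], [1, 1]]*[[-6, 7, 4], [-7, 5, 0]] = [[102, -100, -40], [5, -9, -8], [-13, 12, 4]]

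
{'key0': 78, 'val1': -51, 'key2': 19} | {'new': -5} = {'key0': 78, 'val1': -51, 'key2': 19, 'new': -5}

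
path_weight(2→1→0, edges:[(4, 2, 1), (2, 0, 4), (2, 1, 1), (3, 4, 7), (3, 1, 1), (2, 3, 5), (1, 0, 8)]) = w(2→1)=1 + w(1→0)=8
= 9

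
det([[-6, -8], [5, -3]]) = (-6)*(-3) - (-8)*(5)
= 58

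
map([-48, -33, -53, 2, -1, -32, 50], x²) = [2304, 1089, 2809, 4, 1, 1024, 2500]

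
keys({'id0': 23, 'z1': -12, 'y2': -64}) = ['id0', 'z1', 'y2']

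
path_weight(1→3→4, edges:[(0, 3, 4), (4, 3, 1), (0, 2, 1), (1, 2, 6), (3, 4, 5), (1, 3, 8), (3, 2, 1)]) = w(1→3)=8 + w(3→4)=5
= 13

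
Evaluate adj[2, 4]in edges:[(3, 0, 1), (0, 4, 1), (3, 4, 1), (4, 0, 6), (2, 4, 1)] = 1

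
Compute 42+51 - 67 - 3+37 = 60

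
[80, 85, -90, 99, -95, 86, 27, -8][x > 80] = keep x where x > 80: 80✗, 85✓, -90✗, 99✓, -95✗, 86✓, 27✗, -8✗
= [85, 99, 86]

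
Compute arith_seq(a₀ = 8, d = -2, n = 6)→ [8, 6, 4, 2, 0, -2]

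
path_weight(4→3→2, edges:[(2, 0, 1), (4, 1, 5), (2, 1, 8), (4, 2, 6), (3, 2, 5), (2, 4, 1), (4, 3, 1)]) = 6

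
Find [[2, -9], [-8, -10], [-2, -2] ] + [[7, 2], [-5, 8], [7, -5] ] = [[9, -7], [-13, -2], [5, -7]]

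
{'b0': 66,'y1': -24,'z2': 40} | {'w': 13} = {'b0': 66, 'y1': -24, 'z2': 40, 'w': 13}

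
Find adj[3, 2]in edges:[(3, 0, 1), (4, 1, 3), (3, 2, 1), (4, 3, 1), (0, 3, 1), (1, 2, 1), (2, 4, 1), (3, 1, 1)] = 1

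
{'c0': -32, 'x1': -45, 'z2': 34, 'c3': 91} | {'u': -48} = {'c0': -32, 'x1': -45, 'z2': 34, 'c3': 91, 'u': -48}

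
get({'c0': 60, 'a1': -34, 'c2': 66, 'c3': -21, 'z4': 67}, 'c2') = 66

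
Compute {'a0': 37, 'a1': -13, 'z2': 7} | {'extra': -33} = {'a0': 37, 'a1': -13, 'z2': 7, 'extra': -33}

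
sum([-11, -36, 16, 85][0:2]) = -47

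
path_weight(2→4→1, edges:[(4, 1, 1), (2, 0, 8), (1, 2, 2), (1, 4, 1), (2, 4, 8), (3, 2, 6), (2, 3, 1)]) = w(2→4)=8 + w(4→1)=1
= 9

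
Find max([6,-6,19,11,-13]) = 19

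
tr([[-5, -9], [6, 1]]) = diagonal: (-5) + 1
= -4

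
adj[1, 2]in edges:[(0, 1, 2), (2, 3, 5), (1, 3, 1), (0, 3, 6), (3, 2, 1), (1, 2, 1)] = 1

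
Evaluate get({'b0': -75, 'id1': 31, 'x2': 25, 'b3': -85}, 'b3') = -85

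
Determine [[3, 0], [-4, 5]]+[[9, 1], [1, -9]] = [[12, 1], [-3, -4]]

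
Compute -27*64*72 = -124416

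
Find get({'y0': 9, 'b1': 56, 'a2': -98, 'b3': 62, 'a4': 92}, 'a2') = -98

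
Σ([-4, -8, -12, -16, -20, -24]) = (-4) + (-8) + (-12) + (-16) + (-20) + (-24)
= -84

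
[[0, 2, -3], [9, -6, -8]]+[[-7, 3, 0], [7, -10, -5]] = [[-7, 5, -3], [16, -16, -13]]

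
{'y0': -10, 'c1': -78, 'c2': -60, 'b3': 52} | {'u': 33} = {'y0': -10, 'c1': -78, 'c2': -60, 'b3': 52, 'u': 33}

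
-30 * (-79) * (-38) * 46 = -4142760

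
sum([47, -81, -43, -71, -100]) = -248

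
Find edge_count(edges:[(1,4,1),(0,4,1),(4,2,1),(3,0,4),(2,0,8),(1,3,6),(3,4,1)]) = 7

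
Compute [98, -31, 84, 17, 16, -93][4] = 16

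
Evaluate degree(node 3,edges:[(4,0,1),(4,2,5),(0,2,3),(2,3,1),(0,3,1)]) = 2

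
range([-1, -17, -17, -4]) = 16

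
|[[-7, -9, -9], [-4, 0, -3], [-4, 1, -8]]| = 195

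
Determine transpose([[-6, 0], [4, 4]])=[[-6, 4], [0, 4]]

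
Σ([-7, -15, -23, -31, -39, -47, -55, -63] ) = -280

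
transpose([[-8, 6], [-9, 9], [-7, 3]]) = [[-8, -9, -7], [6, 9, 3]]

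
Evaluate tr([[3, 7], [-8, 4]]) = 7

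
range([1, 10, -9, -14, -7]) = 24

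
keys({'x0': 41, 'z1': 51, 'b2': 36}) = ['x0', 'z1', 'b2']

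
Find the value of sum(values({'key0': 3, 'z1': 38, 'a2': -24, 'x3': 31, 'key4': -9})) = 39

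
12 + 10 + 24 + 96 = 142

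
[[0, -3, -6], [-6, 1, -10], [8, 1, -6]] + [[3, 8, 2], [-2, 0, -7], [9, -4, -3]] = [[3, 5, -4], [-8, 1, -17], [17, -3, -9]]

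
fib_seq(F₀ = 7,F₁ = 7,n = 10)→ F_2 = F_1 + F_0 = 14
F_3 = F_2 + F_1 = 21
F_4 = F_3 + F_2 = 35
...
= [7, 7, 14, 21, 35, 56, 91, 147, 238, 385]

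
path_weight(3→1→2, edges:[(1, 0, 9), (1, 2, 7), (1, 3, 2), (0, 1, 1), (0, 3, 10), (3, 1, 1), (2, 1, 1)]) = w(3→1)=1 + w(1→2)=7
= 8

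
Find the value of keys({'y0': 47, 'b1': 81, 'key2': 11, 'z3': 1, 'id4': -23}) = ['y0', 'b1', 'key2', 'z3', 'id4']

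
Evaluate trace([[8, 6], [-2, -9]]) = diagonal: 8 + (-9)
= -1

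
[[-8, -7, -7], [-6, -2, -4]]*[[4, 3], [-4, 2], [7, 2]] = [[-53, -52], [-44, -30]]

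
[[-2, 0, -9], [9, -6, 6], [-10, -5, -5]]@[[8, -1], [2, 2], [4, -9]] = [[-52, 83], [84, -75], [-110, 45]]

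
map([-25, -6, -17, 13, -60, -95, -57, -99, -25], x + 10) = [-15, 4, -7, 23, -50, -85, -47, -89, -15]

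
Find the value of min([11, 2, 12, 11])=2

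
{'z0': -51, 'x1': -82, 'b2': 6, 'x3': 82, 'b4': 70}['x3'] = 82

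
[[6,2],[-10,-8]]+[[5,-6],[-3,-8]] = [[11, -4], [-13, -16]]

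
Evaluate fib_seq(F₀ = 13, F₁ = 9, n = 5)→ [13, 9, 22, 31, 53]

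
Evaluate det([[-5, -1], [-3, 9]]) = -48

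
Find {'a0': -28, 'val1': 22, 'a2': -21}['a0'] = -28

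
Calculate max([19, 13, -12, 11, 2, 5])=19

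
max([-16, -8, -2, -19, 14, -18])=14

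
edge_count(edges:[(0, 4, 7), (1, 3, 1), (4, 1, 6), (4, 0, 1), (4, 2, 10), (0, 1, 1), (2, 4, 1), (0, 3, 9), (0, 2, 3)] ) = 9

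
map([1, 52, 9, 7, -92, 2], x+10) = 1+10=11, 52+10=62, 9+10=19, 7+10=17, -92+10=-82, 2+10=12
= [11, 62, 19, 17, -82, 12]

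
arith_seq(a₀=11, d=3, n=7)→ [11, 14, 17, 20, 23, 26, 29]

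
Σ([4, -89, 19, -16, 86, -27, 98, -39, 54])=90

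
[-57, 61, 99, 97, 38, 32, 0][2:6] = [99, 97, 38, 32]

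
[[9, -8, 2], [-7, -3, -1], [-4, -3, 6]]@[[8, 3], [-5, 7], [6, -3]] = C[0][0] = (9)*(8) + (-8)*(-5) + (2)*(6) = 124
C[0][1] = (9)*(3) + (-8)*(7) + (2)*(-3) = -35
C[1][0] = (-7)*(8) + (-3)*(-5) + (-1)*(6) = -47
C[1][1] = (-7)*(3) + (-3)*(7) + (-1)*(-3) = -39
C[2][0] = (-4)*(8) + (-3)*(-5) + (6)*(6) = 19
C[2][1] = (-4)*(3) + (-3)*(7) + (6)*(-3) = -51
= [[124, -35], [-47, -39], [19, -51]]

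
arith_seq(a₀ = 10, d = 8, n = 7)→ a_0 = 10 + 0*8 = 10
a_1 = 10 + 1*8 = 18
a_2 = 10 + 2*8 = 26
...
= [10, 18, 26, 34, 42, 50, 58]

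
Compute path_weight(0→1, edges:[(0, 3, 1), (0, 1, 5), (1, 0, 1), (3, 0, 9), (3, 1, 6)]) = 5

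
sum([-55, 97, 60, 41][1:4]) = 198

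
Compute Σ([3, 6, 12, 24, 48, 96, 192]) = 381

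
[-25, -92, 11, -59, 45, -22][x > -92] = [-25, 11, -59, 45, -22]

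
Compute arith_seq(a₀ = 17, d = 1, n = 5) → [17, 18, 19, 20, 21]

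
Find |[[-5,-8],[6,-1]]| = (-5)*(-1) - (-8)*(6)
= 53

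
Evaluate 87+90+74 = 251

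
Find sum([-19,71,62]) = (-19) + 71 + 62
= 114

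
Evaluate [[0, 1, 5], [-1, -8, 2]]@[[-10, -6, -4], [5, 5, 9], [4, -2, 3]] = C[0][0] = (0)*(-10) + (1)*(5) + (5)*(4) = 25
C[0][1] = (0)*(-6) + (1)*(5) + (5)*(-2) = -5
C[0][2] = (0)*(-4) + (1)*(9) + (5)*(3) = 24
C[1][0] = (-1)*(-10) + (-8)*(5) + (2)*(4) = -22
C[1][1] = (-1)*(-6) + (-8)*(5) + (2)*(-2) = -38
C[1][2] = (-1)*(-4) + (-8)*(9) + (2)*(3) = -62
= [[25, -5, 24], [-22, -38, -62]]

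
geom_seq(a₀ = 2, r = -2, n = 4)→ a_0 = 2*(-2)^0 = 2
a_1 = 2*(-2)^1 = -4
a_2 = 2*(-2)^2 = 8
...
= [2, -4, 8, -16]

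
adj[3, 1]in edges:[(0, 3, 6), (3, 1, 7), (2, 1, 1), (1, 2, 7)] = 7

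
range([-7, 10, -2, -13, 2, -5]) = 23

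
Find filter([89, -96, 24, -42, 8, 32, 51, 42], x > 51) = keep x where x > 51: 89✓, -96✗, 24✗, -42✗, 8✗, 32✗, 51✗, 42✗
= [89]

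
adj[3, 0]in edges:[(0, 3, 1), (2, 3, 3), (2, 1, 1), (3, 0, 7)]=7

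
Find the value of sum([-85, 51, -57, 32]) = (-85) + 51 + (-57) + 32
= -59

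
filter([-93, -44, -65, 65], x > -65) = [-44, 65]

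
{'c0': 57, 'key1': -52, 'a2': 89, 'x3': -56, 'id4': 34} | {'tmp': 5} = {'c0': 57, 'key1': -52, 'a2': 89, 'x3': -56, 'id4': 34, 'tmp': 5}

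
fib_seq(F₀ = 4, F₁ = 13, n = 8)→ [4, 13, 17, 30, 47, 77, 124, 201]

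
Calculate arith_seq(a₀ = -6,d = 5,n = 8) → a_0 = -6 + 0*5 = -6
a_1 = -6 + 1*5 = -1
a_2 = -6 + 2*5 = 4
...
= [-6, -1, 4, 9, 14, 19, 24, 29]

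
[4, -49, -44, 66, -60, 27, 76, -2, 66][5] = 27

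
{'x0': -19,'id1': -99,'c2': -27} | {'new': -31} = {'x0': -19, 'id1': -99, 'c2': -27, 'new': -31}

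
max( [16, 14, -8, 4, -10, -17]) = 16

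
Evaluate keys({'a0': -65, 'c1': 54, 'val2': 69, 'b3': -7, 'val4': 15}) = ['a0', 'c1', 'val2', 'b3', 'val4']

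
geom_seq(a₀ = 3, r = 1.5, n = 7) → [3.0, 4.5, 6.75, 10.125, 15.1875, 22.78125, 34.171875]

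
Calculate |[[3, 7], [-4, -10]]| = (3)*(-10) - (7)*(-4)
= -2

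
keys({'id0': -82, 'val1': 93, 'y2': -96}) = ['id0', 'val1', 'y2']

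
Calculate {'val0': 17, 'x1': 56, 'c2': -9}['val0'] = 17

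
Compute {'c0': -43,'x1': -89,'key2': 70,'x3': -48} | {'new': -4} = {'c0': -43, 'x1': -89, 'key2': 70, 'x3': -48, 'new': -4}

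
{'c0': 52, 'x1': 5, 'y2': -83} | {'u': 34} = {'c0': 52, 'x1': 5, 'y2': -83, 'u': 34}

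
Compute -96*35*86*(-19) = 5490240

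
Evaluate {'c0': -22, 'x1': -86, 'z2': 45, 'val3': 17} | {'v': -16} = {'c0': -22, 'x1': -86, 'z2': 45, 'val3': 17, 'v': -16}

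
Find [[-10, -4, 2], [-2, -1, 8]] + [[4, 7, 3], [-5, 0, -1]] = [[-6, 3, 5], [-7, -1, 7]]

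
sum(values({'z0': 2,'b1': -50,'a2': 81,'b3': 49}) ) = 82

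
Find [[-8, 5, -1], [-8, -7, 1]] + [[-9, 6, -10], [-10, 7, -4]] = [[-17, 11, -11], [-18, 0, -3]]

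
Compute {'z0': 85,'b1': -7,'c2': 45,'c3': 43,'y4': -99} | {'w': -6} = {'z0': 85, 'b1': -7, 'c2': 45, 'c3': 43, 'y4': -99, 'w': -6}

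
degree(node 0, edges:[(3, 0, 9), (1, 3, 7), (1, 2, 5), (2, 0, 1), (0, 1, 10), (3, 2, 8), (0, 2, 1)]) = incident: (3,0), (2,0), (0,1), (0,2)
= 4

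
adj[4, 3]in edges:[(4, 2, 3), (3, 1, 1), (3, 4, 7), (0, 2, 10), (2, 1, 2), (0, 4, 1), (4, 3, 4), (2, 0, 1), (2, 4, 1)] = 4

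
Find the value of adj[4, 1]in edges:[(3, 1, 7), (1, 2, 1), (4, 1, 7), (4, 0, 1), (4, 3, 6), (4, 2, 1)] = 7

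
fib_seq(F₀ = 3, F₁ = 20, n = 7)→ [3, 20, 23, 43, 66, 109, 175]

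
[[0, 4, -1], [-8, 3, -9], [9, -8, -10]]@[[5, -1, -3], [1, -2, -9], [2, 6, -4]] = C[0][0] = (0)*(5) + (4)*(1) + (-1)*(2) = 2
C[0][1] = (0)*(-1) + (4)*(-2) + (-1)*(6) = -14
C[0][2] = (0)*(-3) + (4)*(-9) + (-1)*(-4) = -32
C[1][0] = (-8)*(5) + (3)*(1) + (-9)*(2) = -55
C[1][1] = (-8)*(-1) + (3)*(-2) + (-9)*(6) = -52
C[1][2] = (-8)*(-3) + (3)*(-9) + (-9)*(-4) = 33
... (3 more cells)
= [[2, -14, -32], [-55, -52, 33], [17, -53, 85]]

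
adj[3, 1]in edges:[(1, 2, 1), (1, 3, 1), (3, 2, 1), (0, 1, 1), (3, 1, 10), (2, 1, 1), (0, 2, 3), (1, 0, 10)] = 10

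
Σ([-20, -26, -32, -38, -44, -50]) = -210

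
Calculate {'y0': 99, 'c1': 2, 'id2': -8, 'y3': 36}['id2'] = -8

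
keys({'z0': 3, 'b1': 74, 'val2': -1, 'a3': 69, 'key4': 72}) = ['z0', 'b1', 'val2', 'a3', 'key4']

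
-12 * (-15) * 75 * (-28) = -378000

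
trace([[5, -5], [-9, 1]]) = diagonal: 5 + 1
= 6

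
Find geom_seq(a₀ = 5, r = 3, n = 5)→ [5, 15, 45, 135, 405]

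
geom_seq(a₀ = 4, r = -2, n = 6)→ [4, -8, 16, -32, 64, -128]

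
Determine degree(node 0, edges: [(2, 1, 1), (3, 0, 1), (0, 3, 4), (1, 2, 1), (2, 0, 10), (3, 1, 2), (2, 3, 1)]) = 3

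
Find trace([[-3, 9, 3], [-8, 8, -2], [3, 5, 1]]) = 6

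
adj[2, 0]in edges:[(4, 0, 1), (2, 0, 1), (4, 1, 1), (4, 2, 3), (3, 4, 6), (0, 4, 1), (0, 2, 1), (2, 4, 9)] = 1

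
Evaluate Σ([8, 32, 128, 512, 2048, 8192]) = 10920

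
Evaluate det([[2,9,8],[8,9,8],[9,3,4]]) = (1)*(2)*det([[9, 8], [3, 4]]) + (-1)*(9)*det([[8, 8], [9, 4]]) + (1)*(8)*det([[8, 9], [9, 3]])
= 24 + 360 + -456
= -72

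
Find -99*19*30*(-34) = 1918620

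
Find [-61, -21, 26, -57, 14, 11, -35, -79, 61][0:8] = [-61, -21, 26, -57, 14, 11, -35, -79]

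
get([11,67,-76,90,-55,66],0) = 11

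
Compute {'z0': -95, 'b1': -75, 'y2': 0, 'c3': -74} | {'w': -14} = {'z0': -95, 'b1': -75, 'y2': 0, 'c3': -74, 'w': -14}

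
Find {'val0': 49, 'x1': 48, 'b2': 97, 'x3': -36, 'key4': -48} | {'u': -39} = {'val0': 49, 'x1': 48, 'b2': 97, 'x3': -36, 'key4': -48, 'u': -39}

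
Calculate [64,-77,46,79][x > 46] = keep x where x > 46: 64✓, -77✗, 46✗, 79✓
= [64, 79]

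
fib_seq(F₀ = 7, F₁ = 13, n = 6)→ F_2 = F_1 + F_0 = 20
F_3 = F_2 + F_1 = 33
F_4 = F_3 + F_2 = 53
...
= [7, 13, 20, 33, 53, 86]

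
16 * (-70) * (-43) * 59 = 2841440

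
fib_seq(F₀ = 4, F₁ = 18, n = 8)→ F_2 = F_1 + F_0 = 22
F_3 = F_2 + F_1 = 40
F_4 = F_3 + F_2 = 62
...
= [4, 18, 22, 40, 62, 102, 164, 266]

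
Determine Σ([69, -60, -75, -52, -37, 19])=69 + (-60) + (-75) + (-52) + (-37) + 19
= -136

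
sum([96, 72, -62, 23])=96 + 72 + (-62) + 23
= 129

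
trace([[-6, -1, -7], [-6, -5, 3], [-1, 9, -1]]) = diagonal: (-6) + (-5) + (-1)
= -12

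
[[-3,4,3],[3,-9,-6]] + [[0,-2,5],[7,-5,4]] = [[-3, 2, 8], [10, -14, -2]]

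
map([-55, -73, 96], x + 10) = -55+10=-45, -73+10=-63, 96+10=106
= [-45, -63, 106]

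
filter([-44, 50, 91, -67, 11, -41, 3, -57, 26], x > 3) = [50, 91, 11, 26]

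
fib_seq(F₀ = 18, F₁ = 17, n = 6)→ F_2 = F_1 + F_0 = 35
F_3 = F_2 + F_1 = 52
F_4 = F_3 + F_2 = 87
...
= [18, 17, 35, 52, 87, 139]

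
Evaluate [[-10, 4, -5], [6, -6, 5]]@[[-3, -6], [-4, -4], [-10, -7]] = C[0][0] = (-10)*(-3) + (4)*(-4) + (-5)*(-10) = 64
C[0][1] = (-10)*(-6) + (4)*(-4) + (-5)*(-7) = 79
C[1][0] = (6)*(-3) + (-6)*(-4) + (5)*(-10) = -44
C[1][1] = (6)*(-6) + (-6)*(-4) + (5)*(-7) = -47
= [[64, 79], [-44, -47]]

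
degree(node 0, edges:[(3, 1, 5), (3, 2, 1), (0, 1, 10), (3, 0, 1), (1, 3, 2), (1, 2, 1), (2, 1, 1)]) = incident: (0,1), (3,0)
= 2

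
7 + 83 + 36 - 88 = 38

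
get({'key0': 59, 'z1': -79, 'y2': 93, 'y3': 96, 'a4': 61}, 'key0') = 59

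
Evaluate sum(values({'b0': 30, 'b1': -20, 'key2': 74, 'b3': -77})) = 30 + (-20) + 74 + (-77)
= 7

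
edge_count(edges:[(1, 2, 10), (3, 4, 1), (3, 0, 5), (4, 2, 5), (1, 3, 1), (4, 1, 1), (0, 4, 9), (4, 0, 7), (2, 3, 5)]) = 9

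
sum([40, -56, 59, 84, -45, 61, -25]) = 40 + (-56) + 59 + 84 + (-45) + 61 + (-25)
= 118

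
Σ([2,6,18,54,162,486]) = 728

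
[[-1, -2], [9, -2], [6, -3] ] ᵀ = [[-1, 9, 6], [-2, -2, -3]]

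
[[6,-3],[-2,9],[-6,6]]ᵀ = [[6, -2, -6], [-3, 9, 6]]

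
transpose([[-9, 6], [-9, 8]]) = [[-9, -9], [6, 8]]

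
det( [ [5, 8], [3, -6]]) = -54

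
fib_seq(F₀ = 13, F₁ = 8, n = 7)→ F_2 = F_1 + F_0 = 21
F_3 = F_2 + F_1 = 29
F_4 = F_3 + F_2 = 50
...
= [13, 8, 21, 29, 50, 79, 129]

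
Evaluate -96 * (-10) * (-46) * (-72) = 3179520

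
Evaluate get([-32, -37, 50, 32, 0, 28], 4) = 0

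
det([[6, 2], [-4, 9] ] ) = (6)*(9) - (2)*(-4)
= 62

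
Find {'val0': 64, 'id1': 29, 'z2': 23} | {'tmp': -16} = {'val0': 64, 'id1': 29, 'z2': 23, 'tmp': -16}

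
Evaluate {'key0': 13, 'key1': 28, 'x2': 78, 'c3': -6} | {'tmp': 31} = {'key0': 13, 'key1': 28, 'x2': 78, 'c3': -6, 'tmp': 31}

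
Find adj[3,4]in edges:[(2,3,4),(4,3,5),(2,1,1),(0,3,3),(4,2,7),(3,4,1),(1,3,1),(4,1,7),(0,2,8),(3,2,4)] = 1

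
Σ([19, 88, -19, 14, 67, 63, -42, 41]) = 231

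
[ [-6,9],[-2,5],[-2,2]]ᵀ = [[-6, -2, -2], [9, 5, 2]]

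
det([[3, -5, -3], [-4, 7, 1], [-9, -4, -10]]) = -190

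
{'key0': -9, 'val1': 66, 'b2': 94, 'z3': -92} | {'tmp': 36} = {'key0': -9, 'val1': 66, 'b2': 94, 'z3': -92, 'tmp': 36}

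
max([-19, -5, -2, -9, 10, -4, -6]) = 10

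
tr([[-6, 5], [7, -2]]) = diagonal: (-6) + (-2)
= -8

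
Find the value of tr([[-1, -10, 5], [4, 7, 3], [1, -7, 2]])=diagonal: (-1) + 7 + 2
= 8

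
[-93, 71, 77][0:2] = [-93, 71]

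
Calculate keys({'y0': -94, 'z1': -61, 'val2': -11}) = ['y0', 'z1', 'val2']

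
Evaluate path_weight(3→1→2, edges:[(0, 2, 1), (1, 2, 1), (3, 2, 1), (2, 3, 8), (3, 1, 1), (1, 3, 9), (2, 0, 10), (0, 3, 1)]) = w(3→1)=1 + w(1→2)=1
= 2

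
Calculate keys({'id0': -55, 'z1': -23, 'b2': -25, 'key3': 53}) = ['id0', 'z1', 'b2', 'key3']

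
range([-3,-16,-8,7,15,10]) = 31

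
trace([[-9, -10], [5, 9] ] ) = 0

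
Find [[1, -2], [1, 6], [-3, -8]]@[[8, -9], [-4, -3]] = C[0][0] = (1)*(8) + (-2)*(-4) = 16
C[0][1] = (1)*(-9) + (-2)*(-3) = -3
C[1][0] = (1)*(8) + (6)*(-4) = -16
C[1][1] = (1)*(-9) + (6)*(-3) = -27
C[2][0] = (-3)*(8) + (-8)*(-4) = 8
C[2][1] = (-3)*(-9) + (-8)*(-3) = 51
= [[16, -3], [-16, -27], [8, 51]]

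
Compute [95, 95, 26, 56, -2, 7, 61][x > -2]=keep x where x > -2: 95✓, 95✓, 26✓, 56✓, -2✗, 7✓, 61✓
= [95, 95, 26, 56, 7, 61]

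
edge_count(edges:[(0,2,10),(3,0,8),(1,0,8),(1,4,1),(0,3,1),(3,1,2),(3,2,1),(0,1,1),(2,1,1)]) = 9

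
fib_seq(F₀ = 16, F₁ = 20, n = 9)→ F_2 = F_1 + F_0 = 36
F_3 = F_2 + F_1 = 56
F_4 = F_3 + F_2 = 92
...
= [16, 20, 36, 56, 92, 148, 240, 388, 628]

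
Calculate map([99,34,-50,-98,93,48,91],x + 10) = 99+10=109, 34+10=44, -50+10=-40, -98+10=-88, 93+10=103, 48+10=58, 91+10=101
= [109, 44, -40, -88, 103, 58, 101]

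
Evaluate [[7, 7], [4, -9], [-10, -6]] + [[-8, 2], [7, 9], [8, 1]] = [[-1, 9], [11, 0], [-2, -5]]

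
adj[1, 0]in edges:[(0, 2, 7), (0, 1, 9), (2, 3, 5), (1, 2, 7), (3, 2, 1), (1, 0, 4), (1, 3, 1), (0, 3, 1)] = 4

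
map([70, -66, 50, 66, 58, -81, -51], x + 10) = [80, -56, 60, 76, 68, -71, -41]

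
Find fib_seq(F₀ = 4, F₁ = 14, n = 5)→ [4, 14, 18, 32, 50]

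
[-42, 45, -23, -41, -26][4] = -26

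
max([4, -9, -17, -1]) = 4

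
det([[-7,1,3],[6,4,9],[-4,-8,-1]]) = (1)*(-7)*det([[4, 9], [-8, -1]]) + (-1)*(1)*det([[6, 9], [-4, -1]]) + (1)*(3)*det([[6, 4], [-4, -8]])
= -476 + -30 + -96
= -602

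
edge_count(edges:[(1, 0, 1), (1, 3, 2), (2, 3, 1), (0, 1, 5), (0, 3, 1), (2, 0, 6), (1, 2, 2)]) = 7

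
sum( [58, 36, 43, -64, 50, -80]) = 43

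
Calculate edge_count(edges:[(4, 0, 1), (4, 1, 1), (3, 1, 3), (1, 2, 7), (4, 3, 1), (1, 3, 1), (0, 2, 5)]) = 7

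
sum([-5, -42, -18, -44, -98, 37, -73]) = -243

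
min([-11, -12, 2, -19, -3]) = -19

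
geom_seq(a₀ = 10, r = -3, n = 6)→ a_0 = 10*(-3)^0 = 10
a_1 = 10*(-3)^1 = -30
a_2 = 10*(-3)^2 = 90
...
= [10, -30, 90, -270, 810, -2430]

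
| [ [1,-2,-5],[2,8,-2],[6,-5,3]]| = (1)*(1)*det([[8, -2], [-5, 3]]) + (-1)*(-2)*det([[2, -2], [6, 3]]) + (1)*(-5)*det([[2, 8], [6, -5]])
= 14 + 36 + 290
= 340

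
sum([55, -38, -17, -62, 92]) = 30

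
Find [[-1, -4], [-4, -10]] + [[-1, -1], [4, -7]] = [[-2, -5], [0, -17]]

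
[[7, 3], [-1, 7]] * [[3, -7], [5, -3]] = C[0][0] = (7)*(3) + (3)*(5) = 36
C[0][1] = (7)*(-7) + (3)*(-3) = -58
C[1][0] = (-1)*(3) + (7)*(5) = 32
C[1][1] = (-1)*(-7) + (7)*(-3) = -14
= [[36, -58], [32, -14]]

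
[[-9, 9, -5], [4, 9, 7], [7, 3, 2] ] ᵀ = [[-9, 4, 7], [9, 9, 3], [-5, 7, 2]]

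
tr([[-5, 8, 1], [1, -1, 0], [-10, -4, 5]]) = diagonal: (-5) + (-1) + 5
= -1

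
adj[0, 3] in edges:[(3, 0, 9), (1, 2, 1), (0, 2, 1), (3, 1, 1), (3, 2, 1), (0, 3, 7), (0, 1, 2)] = 7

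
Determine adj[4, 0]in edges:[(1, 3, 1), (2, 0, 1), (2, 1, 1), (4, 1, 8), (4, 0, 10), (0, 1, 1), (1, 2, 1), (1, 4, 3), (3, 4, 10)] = 10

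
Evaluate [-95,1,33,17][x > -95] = keep x where x > -95: -95✗, 1✓, 33✓, 17✓
= [1, 33, 17]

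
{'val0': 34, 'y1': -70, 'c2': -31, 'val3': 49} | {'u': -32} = {'val0': 34, 'y1': -70, 'c2': -31, 'val3': 49, 'u': -32}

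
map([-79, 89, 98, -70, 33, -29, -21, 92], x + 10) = -79+10=-69, 89+10=99, 98+10=108, -70+10=-60, 33+10=43, -29+10=-19, -21+10=-11, 92+10=102
= [-69, 99, 108, -60, 43, -19, -11, 102]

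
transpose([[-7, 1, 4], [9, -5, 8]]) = [[-7, 9], [1, -5], [4, 8]]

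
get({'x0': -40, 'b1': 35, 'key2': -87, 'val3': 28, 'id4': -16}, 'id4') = -16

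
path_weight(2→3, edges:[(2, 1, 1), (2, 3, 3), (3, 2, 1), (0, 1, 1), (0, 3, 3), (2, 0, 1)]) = w(2→3)=3
= 3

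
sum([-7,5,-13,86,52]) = (-7) + 5 + (-13) + 86 + 52
= 123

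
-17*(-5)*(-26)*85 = -187850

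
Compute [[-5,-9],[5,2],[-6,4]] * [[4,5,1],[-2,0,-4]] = [[-2, -25, 31], [16, 25, -3], [-32, -30, -22]]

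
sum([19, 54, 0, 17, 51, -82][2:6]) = slice → [0, 17, 51, -82]
0 + 17 + 51 + (-82)
= -14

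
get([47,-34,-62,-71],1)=-34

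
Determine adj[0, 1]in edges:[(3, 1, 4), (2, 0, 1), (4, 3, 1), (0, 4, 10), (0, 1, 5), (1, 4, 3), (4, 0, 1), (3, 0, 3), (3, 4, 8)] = 5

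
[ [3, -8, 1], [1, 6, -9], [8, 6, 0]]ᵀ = [[3, 1, 8], [-8, 6, 6], [1, -9, 0]]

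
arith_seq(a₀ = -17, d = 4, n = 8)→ a_0 = -17 + 0*4 = -17
a_1 = -17 + 1*4 = -13
a_2 = -17 + 2*4 = -9
...
= [-17, -13, -9, -5, -1, 3, 7, 11]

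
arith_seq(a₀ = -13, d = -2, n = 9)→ [-13, -15, -17, -19, -21, -23, -25, -27, -29]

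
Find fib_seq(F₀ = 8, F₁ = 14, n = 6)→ F_2 = F_1 + F_0 = 22
F_3 = F_2 + F_1 = 36
F_4 = F_3 + F_2 = 58
...
= [8, 14, 22, 36, 58, 94]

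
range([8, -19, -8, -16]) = 27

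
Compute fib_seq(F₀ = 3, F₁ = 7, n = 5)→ F_2 = F_1 + F_0 = 10
F_3 = F_2 + F_1 = 17
F_4 = F_3 + F_2 = 27
= [3, 7, 10, 17, 27]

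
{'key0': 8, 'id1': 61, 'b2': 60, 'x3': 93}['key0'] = 8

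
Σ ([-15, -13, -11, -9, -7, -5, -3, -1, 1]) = (-15) + (-13) + (-11) + (-9) + (-7) + (-5) + (-3) + (-1) + 1
= -63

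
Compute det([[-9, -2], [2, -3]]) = (-9)*(-3) - (-2)*(2)
= 31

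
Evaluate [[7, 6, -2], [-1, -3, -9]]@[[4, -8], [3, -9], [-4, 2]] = C[0][0] = (7)*(4) + (6)*(3) + (-2)*(-4) = 54
C[0][1] = (7)*(-8) + (6)*(-9) + (-2)*(2) = -114
C[1][0] = (-1)*(4) + (-3)*(3) + (-9)*(-4) = 23
C[1][1] = (-1)*(-8) + (-3)*(-9) + (-9)*(2) = 17
= [[54, -114], [23, 17]]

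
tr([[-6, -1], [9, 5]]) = diagonal: (-6) + 5
= -1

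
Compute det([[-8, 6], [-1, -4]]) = 38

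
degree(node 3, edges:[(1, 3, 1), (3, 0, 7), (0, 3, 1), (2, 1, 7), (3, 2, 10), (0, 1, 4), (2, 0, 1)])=incident: (1,3), (3,0), (0,3), (3,2)
= 4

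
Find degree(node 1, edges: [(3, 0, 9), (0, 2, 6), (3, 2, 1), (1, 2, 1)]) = 1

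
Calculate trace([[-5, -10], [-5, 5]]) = 0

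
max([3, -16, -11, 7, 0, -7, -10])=7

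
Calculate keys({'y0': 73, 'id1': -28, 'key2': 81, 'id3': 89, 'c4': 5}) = ['y0', 'id1', 'key2', 'id3', 'c4']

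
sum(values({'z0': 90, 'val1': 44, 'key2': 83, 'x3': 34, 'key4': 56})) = 307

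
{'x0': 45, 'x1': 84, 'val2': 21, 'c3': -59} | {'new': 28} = {'x0': 45, 'x1': 84, 'val2': 21, 'c3': -59, 'new': 28}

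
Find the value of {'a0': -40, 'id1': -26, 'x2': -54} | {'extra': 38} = {'a0': -40, 'id1': -26, 'x2': -54, 'extra': 38}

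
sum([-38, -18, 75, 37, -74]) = -18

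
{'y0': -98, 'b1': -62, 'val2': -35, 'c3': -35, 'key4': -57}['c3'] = -35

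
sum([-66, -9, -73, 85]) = -63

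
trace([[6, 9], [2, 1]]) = diagonal: 6 + 1
= 7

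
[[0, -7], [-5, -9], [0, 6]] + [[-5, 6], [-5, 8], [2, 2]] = [[-5, -1], [-10, -1], [2, 8]]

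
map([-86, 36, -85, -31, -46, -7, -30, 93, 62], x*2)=[-172, 72, -170, -62, -92, -14, -60, 186, 124]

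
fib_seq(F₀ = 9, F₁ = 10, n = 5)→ F_2 = F_1 + F_0 = 19
F_3 = F_2 + F_1 = 29
F_4 = F_3 + F_2 = 48
= [9, 10, 19, 29, 48]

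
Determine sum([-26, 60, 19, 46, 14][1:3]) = slice → [60, 19]
60 + 19
= 79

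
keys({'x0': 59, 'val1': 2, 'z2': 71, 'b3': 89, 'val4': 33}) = ['x0', 'val1', 'z2', 'b3', 'val4']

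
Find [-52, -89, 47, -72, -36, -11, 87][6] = 87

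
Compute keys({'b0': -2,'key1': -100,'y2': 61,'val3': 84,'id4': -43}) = ['b0', 'key1', 'y2', 'val3', 'id4']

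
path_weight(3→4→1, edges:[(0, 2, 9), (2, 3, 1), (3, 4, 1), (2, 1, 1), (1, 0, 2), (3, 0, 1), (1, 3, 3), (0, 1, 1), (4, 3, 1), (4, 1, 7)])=8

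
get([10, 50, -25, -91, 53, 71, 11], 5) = 71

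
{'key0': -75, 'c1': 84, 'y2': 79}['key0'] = -75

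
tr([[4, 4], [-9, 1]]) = 5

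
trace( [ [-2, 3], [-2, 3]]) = diagonal: (-2) + 3
= 1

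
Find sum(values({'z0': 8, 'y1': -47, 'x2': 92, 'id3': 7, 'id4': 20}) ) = 8 + (-47) + 92 + 7 + 20
= 80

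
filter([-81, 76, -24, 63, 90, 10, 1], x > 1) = [76, 63, 90, 10]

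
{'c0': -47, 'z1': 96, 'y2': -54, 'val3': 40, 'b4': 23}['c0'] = -47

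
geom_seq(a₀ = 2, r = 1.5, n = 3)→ [2.0, 3.0, 4.5]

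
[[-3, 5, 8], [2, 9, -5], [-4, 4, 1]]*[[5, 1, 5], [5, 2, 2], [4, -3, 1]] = [[42, -17, 3], [35, 35, 23], [4, 1, -11]]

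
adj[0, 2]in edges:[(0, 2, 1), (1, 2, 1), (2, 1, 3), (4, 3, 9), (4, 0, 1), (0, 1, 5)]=1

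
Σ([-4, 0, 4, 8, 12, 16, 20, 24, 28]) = 108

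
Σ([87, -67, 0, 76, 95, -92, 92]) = 191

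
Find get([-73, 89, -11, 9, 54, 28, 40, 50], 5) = 28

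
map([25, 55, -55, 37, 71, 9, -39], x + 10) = [35, 65, -45, 47, 81, 19, -29]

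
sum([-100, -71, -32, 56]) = (-100) + (-71) + (-32) + 56
= -147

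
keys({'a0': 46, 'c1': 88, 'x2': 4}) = ['a0', 'c1', 'x2']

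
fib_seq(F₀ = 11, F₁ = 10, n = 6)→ F_2 = F_1 + F_0 = 21
F_3 = F_2 + F_1 = 31
F_4 = F_3 + F_2 = 52
...
= [11, 10, 21, 31, 52, 83]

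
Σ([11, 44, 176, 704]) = 11 + 44 + 176 + 704
= 935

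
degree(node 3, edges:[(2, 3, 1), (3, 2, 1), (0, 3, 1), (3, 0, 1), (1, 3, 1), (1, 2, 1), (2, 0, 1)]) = 5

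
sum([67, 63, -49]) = 67 + 63 + (-49)
= 81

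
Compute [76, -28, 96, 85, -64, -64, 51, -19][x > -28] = [76, 96, 85, 51, -19]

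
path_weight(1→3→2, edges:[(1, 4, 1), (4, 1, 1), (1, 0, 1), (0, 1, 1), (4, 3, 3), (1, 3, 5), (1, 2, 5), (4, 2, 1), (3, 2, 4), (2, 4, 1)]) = 9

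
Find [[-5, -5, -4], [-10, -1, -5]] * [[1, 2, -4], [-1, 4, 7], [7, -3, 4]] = [[-28, -18, -31], [-44, -9, 13]]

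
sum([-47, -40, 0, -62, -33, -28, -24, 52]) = (-47) + (-40) + 0 + (-62) + (-33) + (-28) + (-24) + 52
= -182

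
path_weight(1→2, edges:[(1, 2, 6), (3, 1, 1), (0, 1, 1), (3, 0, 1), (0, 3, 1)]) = 6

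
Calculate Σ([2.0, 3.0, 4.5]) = 9.5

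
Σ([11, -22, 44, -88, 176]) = 121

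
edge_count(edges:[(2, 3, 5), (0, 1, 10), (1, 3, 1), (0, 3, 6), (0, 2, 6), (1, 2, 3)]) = 6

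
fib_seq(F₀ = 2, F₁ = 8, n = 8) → F_2 = F_1 + F_0 = 10
F_3 = F_2 + F_1 = 18
F_4 = F_3 + F_2 = 28
...
= [2, 8, 10, 18, 28, 46, 74, 120]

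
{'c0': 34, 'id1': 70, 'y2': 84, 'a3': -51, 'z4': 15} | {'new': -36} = {'c0': 34, 'id1': 70, 'y2': 84, 'a3': -51, 'z4': 15, 'new': -36}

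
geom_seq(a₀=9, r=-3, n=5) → [9, -27, 81, -243, 729]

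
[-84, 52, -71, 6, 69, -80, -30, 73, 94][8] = 94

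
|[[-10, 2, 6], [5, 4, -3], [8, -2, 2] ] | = -340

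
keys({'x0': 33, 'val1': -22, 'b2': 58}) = ['x0', 'val1', 'b2']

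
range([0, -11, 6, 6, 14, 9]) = 25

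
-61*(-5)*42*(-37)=-473970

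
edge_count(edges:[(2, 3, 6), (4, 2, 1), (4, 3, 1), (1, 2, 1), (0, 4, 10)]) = 5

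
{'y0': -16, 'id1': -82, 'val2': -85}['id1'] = -82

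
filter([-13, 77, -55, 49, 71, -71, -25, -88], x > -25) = keep x where x > -25: -13✓, 77✓, -55✗, 49✓, 71✓, -71✗, -25✗, -88✗
= [-13, 77, 49, 71]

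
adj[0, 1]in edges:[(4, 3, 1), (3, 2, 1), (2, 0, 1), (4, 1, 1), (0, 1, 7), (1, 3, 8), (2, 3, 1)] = 7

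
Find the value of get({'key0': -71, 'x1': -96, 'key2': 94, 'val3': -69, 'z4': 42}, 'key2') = 94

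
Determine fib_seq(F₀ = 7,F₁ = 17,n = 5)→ [7, 17, 24, 41, 65]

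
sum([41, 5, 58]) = 41 + 5 + 58
= 104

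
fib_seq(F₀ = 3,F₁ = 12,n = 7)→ [3, 12, 15, 27, 42, 69, 111]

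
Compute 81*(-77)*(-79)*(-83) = -40896009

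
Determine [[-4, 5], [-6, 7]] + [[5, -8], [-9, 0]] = [[1, -3], [-15, 7]]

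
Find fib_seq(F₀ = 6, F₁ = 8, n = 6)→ F_2 = F_1 + F_0 = 14
F_3 = F_2 + F_1 = 22
F_4 = F_3 + F_2 = 36
...
= [6, 8, 14, 22, 36, 58]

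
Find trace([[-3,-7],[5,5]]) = diagonal: (-3) + 5
= 2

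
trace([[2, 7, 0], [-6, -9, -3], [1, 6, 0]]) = diagonal: 2 + (-9) + 0
= -7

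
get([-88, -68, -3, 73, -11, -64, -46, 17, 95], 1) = -68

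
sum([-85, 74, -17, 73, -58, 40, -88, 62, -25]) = -24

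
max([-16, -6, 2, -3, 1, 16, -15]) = 16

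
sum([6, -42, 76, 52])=92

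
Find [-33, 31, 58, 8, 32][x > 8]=keep x where x > 8: -33✗, 31✓, 58✓, 8✗, 32✓
= [31, 58, 32]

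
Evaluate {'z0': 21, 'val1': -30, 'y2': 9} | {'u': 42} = {'z0': 21, 'val1': -30, 'y2': 9, 'u': 42}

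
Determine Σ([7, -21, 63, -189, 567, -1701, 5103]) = 3829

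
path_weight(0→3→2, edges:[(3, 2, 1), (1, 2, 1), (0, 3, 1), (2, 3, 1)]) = w(0→3)=1 + w(3→2)=1
= 2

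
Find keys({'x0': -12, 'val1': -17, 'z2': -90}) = ['x0', 'val1', 'z2']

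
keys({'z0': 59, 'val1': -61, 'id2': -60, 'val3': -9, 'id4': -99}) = ['z0', 'val1', 'id2', 'val3', 'id4']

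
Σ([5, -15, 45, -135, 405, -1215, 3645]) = 2735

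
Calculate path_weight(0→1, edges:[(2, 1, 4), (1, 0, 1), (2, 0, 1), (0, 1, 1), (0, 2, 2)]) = w(0→1)=1
= 1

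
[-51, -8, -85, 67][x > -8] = [67]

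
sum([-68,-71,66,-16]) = (-68) + (-71) + 66 + (-16)
= -89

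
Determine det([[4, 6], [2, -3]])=-24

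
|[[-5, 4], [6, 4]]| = -44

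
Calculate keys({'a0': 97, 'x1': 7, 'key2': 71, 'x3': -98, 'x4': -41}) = ['a0', 'x1', 'key2', 'x3', 'x4']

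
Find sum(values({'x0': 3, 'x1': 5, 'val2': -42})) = 3 + 5 + (-42)
= -34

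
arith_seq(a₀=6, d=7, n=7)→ a_0 = 6 + 0*7 = 6
a_1 = 6 + 1*7 = 13
a_2 = 6 + 2*7 = 20
...
= [6, 13, 20, 27, 34, 41, 48]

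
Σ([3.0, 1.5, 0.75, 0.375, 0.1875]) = 3.0 + 1.5 + 0.75 + 0.375 + 0.1875
= 5.8125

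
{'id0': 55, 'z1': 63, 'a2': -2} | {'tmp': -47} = {'id0': 55, 'z1': 63, 'a2': -2, 'tmp': -47}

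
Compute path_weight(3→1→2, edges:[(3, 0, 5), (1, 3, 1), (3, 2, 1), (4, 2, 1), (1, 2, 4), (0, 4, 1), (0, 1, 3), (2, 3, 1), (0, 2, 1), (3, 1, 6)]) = 10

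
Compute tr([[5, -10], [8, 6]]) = 11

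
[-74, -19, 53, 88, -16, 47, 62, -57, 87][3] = 88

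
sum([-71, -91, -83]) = -245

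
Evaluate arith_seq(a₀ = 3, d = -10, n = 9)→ a_0 = 3 + 0*-10 = 3
a_1 = 3 + 1*-10 = -7
a_2 = 3 + 2*-10 = -17
...
= [3, -7, -17, -27, -37, -47, -57, -67, -77]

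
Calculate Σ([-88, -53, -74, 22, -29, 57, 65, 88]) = (-88) + (-53) + (-74) + 22 + (-29) + 57 + 65 + 88
= -12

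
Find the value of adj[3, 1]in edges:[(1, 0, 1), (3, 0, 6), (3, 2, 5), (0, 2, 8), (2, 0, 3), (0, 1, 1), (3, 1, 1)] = 1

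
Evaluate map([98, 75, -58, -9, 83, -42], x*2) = 98*2=196, 75*2=150, -58*2=-116, -9*2=-18, 83*2=166, -42*2=-84
= [196, 150, -116, -18, 166, -84]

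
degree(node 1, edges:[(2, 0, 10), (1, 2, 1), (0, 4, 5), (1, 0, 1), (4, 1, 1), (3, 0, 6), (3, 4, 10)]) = 3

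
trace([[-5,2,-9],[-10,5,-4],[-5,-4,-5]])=-5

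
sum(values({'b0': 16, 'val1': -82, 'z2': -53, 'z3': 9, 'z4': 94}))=-16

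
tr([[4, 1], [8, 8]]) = diagonal: 4 + 8
= 12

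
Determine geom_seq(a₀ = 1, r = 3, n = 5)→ a_0 = 1*3^0 = 1
a_1 = 1*3^1 = 3
a_2 = 1*3^2 = 9
...
= [1, 3, 9, 27, 81]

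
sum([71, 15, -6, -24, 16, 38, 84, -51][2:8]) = 57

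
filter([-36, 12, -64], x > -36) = [12]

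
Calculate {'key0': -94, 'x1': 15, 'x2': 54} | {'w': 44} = {'key0': -94, 'x1': 15, 'x2': 54, 'w': 44}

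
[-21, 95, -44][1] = 95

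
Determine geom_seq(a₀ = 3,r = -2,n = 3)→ [3, -6, 12]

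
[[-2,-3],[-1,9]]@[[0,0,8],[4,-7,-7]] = C[0][0] = (-2)*(0) + (-3)*(4) = -12
C[0][1] = (-2)*(0) + (-3)*(-7) = 21
C[0][2] = (-2)*(8) + (-3)*(-7) = 5
C[1][0] = (-1)*(0) + (9)*(4) = 36
C[1][1] = (-1)*(0) + (9)*(-7) = -63
C[1][2] = (-1)*(8) + (9)*(-7) = -71
= [[-12, 21, 5], [36, -63, -71]]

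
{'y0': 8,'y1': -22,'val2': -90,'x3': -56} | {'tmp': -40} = {'y0': 8, 'y1': -22, 'val2': -90, 'x3': -56, 'tmp': -40}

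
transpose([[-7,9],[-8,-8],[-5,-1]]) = [[-7, -8, -5], [9, -8, -1]]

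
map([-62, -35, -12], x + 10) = -62+10=-52, -35+10=-25, -12+10=-2
= [-52, -25, -2]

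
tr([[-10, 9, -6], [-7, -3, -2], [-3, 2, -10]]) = -23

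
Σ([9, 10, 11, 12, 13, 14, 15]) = 9 + 10 + 11 + 12 + 13 + 14 + 15
= 84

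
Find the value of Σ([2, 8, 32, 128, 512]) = 2 + 8 + 32 + 128 + 512
= 682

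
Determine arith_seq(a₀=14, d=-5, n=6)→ a_0 = 14 + 0*-5 = 14
a_1 = 14 + 1*-5 = 9
a_2 = 14 + 2*-5 = 4
...
= [14, 9, 4, -1, -6, -11]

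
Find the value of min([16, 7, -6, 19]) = -6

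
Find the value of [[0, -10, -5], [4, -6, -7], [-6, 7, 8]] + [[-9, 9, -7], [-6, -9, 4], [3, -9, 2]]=[[-9, -1, -12], [-2, -15, -3], [-3, -2, 10]]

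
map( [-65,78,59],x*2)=[-130, 156, 118]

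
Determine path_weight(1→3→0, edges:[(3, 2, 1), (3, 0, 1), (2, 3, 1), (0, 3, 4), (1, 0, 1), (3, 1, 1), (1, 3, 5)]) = 6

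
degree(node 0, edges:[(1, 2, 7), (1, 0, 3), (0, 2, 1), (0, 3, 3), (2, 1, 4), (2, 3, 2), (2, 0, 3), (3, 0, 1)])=5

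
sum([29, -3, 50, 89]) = 165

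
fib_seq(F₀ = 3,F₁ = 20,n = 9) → [3, 20, 23, 43, 66, 109, 175, 284, 459]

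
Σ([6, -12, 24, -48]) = -30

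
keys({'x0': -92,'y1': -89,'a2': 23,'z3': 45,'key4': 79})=['x0', 'y1', 'a2', 'z3', 'key4']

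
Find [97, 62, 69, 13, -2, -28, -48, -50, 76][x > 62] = [97, 69, 76]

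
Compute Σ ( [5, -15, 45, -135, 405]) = 5 + -15 + 45 + -135 + 405
= 305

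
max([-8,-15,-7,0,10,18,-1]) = 18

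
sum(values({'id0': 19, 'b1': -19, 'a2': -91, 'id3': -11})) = -102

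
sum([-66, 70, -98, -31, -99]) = -224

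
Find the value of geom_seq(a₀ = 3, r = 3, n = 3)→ [3, 9, 27]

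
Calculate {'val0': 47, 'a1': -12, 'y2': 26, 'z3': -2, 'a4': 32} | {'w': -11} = {'val0': 47, 'a1': -12, 'y2': 26, 'z3': -2, 'a4': 32, 'w': -11}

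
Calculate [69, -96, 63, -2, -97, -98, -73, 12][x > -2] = keep x where x > -2: 69✓, -96✗, 63✓, -2✗, -97✗, -98✗, -73✗, 12✓
= [69, 63, 12]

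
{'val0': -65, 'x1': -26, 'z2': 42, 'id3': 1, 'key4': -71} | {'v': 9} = {'val0': -65, 'x1': -26, 'z2': 42, 'id3': 1, 'key4': -71, 'v': 9}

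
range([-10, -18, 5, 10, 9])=28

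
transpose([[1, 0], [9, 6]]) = [[1, 9], [0, 6]]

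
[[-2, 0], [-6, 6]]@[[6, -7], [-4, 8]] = C[0][0] = (-2)*(6) + (0)*(-4) = -12
C[0][1] = (-2)*(-7) + (0)*(8) = 14
C[1][0] = (-6)*(6) + (6)*(-4) = -60
C[1][1] = (-6)*(-7) + (6)*(8) = 90
= [[-12, 14], [-60, 90]]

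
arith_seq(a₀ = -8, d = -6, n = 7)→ [-8, -14, -20, -26, -32, -38, -44]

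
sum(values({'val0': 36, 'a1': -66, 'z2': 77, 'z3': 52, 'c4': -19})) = 36 + (-66) + 77 + 52 + (-19)
= 80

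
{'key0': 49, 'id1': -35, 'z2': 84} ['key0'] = 49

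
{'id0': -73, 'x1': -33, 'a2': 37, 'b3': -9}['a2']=37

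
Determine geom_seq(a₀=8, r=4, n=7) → a_0 = 8*4^0 = 8
a_1 = 8*4^1 = 32
a_2 = 8*4^2 = 128
...
= [8, 32, 128, 512, 2048, 8192, 32768]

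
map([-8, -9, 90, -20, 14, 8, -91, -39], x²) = [64, 81, 8100, 400, 196, 64, 8281, 1521]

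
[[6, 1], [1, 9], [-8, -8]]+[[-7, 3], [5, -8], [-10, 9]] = [[-1, 4], [6, 1], [-18, 1]]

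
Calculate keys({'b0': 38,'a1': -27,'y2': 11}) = ['b0', 'a1', 'y2']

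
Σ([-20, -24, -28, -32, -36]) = (-20) + (-24) + (-28) + (-32) + (-36)
= -140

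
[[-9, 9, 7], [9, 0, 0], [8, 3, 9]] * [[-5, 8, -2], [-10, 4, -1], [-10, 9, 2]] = [[-115, 27, 23], [-45, 72, -18], [-160, 157, -1]]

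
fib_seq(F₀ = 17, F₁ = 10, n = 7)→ [17, 10, 27, 37, 64, 101, 165]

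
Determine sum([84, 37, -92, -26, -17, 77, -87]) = 84 + 37 + (-92) + (-26) + (-17) + 77 + (-87)
= -24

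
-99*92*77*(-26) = 18234216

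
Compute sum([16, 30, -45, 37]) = 38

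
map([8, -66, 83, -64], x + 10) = [18, -56, 93, -54]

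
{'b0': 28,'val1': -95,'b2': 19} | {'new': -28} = {'b0': 28, 'val1': -95, 'b2': 19, 'new': -28}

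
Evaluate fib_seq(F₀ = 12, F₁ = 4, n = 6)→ [12, 4, 16, 20, 36, 56]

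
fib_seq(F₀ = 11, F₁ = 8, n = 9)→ [11, 8, 19, 27, 46, 73, 119, 192, 311]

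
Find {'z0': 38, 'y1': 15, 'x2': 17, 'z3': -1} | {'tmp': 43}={'z0': 38, 'y1': 15, 'x2': 17, 'z3': -1, 'tmp': 43}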